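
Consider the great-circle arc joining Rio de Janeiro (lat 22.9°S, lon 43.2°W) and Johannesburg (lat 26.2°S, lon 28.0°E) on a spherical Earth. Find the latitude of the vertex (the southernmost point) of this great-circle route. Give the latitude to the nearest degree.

≈ 29°S

The great circle lies in the plane with unit normal n̂ = (p₁ × p₂)/|p₁ × p₂|.
Here n̂_z ≈ +0.870; the vertex latitude is φ_max = arccos|n̂_z| ≈ 29.5°.
Check via Clairaut: cos φ_max = |cos φ₁| · sin C = cos(22.9°)·sin(109.1°) ≈ 0.870, again giving ≈ 29.5°.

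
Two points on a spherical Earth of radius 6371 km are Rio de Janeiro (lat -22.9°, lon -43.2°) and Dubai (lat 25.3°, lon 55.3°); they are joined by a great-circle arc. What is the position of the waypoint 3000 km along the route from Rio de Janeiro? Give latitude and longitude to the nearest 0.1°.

≈ lat -11.4°, lon -17.6°

Convert each endpoint to a unit vector on the sphere (x = cos φ cos λ, y = cos φ sin λ, z = sin φ).
The central angle between the endpoints is δ = arccos(p₁·p₂) ≈ 1.864 rad (106.8°). The total great-circle distance is δ·R ≈ 1.864 × 6371 ≈ 11878 km, so the target fraction is f = 3000/11878 ≈ 0.253.
Interpolate at f ≈ 0.253 with slerp weights a = sin((1−f)δ)/sin δ ≈ 1.028, b = sin(fδ)/sin δ ≈ 0.474.
p = a·p₁ + b·p₂ ≈ (0.934, -0.296, -0.198); φ = arcsin(p_z) ≈ -11.40°, λ = atan2(p_y, p_x) ≈ -17.59°.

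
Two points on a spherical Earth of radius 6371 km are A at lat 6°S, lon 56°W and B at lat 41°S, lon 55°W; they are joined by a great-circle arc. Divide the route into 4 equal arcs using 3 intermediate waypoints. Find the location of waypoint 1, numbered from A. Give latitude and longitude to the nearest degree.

≈ lat 15°S, lon 56°W

From cos δ = sin φ₁ sin φ₂ + cos φ₁ cos φ₂ cos Δλ, the central angle is δ ≈ 0.611 rad (35.0°).
Interpolate at f = 1/4 with slerp weights a = sin((1−f)δ)/sin δ ≈ 0.771, b = sin(fδ)/sin δ ≈ 0.265.
p = a·p₁ + b·p₂ ≈ (0.544, -0.800, -0.255); φ = arcsin(p_z) ≈ -14.75°, λ = atan2(p_y, p_x) ≈ -55.79°.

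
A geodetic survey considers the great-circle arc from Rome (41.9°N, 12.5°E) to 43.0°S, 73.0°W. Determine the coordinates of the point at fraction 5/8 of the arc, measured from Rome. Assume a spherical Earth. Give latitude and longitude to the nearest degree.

The haversine formula gives a central angle δ ≈ 1.996 rad (114.4°) between the endpoints.
Interpolate at f = 5/8 with slerp weights a = sin((1−f)δ)/sin δ ≈ 0.747, b = sin(fδ)/sin δ ≈ 1.041.
p = a·p₁ + b·p₂ ≈ (0.766, -0.608, -0.211); φ = arcsin(p_z) ≈ -12.18°, λ = atan2(p_y, p_x) ≈ -38.44°.

≈ 12°S, 38°W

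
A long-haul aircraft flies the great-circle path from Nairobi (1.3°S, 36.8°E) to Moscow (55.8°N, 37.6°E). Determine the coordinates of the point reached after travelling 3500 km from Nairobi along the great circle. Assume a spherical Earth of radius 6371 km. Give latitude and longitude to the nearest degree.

Write both endpoints as unit vectors p₁, p₂ with components (cos φ cos λ, cos φ sin λ, sin φ).
The central angle between the endpoints is δ = arccos(p₁·p₂) ≈ 0.997 rad (57.1°). The total great-circle distance is δ·R ≈ 0.997 × 6371 ≈ 6350 km, so the target fraction is f = 3500/6350 ≈ 0.551.
Interpolate at f ≈ 0.551 with slerp weights a = sin((1−f)δ)/sin δ ≈ 0.515, b = sin(fδ)/sin δ ≈ 0.622.
p = a·p₁ + b·p₂ ≈ (0.689, 0.522, 0.503); φ = arcsin(p_z) ≈ 30.17°, λ = atan2(p_y, p_x) ≈ 37.12°.

≈ 30°N, 37°E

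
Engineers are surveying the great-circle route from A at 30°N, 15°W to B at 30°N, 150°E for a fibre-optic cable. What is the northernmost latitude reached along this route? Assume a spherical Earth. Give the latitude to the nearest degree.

≈ 77°N

The great circle lies in the plane with unit normal n̂ = (p₁ × p₂)/|p₁ × p₂|.
Here n̂_z ≈ +0.221; the vertex latitude is φ_max = arccos|n̂_z| ≈ 77.3°.
Check via Clairaut: cos φ_max = |cos φ₁| · sin C = cos(30.0°)·sin(14.8°) ≈ 0.221, again giving ≈ 77.3°.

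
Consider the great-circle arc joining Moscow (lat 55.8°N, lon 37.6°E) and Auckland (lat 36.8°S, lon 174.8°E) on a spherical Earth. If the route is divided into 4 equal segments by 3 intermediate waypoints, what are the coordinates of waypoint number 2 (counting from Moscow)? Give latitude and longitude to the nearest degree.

≈ lat 23°N, lon 130°E

Convert each endpoint to a unit vector on the sphere (x = cos φ cos λ, y = cos φ sin λ, z = sin φ).
The central angle between the endpoints is δ = arccos(p₁·p₂) ≈ 2.542 rad (145.7°).
Interpolate at f = 2/4 with slerp weights a = sin((1−f)δ)/sin δ ≈ 1.694, b = sin(fδ)/sin δ ≈ 1.694.
p = a·p₁ + b·p₂ ≈ (-0.596, 0.704, 0.386); φ = arcsin(p_z) ≈ 22.72°, λ = atan2(p_y, p_x) ≈ 130.28°.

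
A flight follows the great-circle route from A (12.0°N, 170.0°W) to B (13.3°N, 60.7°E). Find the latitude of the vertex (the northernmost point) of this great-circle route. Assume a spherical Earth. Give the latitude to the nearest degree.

≈ 28°N

The great circle lies in the plane with unit normal n̂ = (p₁ × p₂)/|p₁ × p₂|.
Here n̂_z ≈ -0.886; the vertex latitude is φ_max = arccos|n̂_z| ≈ 27.7°.
Check via Clairaut: cos φ_max = |cos φ₁| · sin C = cos(12.0°)·sin(64.9°) ≈ 0.886, again giving ≈ 27.7°.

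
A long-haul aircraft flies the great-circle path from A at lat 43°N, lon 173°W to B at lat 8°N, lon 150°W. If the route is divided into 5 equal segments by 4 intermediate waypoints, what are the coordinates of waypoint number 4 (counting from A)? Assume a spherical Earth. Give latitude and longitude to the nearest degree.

Convert each endpoint to a unit vector on the sphere (x = cos φ cos λ, y = cos φ sin λ, z = sin φ).
The central angle between the endpoints is δ = arccos(p₁·p₂) ≈ 0.705 rad (40.4°).
Interpolate at f = 4/5 with slerp weights a = sin((1−f)δ)/sin δ ≈ 0.217, b = sin(fδ)/sin δ ≈ 0.825.
p = a·p₁ + b·p₂ ≈ (-0.865, -0.428, 0.263); φ = arcsin(p_z) ≈ 15.23°, λ = atan2(p_y, p_x) ≈ -153.68°.

≈ lat 15°N, lon 154°W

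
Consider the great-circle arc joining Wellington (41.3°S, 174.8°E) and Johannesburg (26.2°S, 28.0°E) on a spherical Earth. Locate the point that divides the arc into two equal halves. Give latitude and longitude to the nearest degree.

Convert each endpoint to a unit vector on the sphere (x = cos φ cos λ, y = cos φ sin λ, z = sin φ).
The central angle between the endpoints is δ = arccos(p₁·p₂) ≈ 1.847 rad (105.8°).
Interpolate at f = 1/2 with slerp weights a = sin((1−f)δ)/sin δ ≈ 0.829, b = sin(fδ)/sin δ ≈ 0.829.
p = a·p₁ + b·p₂ ≈ (0.037, 0.406, -0.913); φ = arcsin(p_z) ≈ -65.96°, λ = atan2(p_y, p_x) ≈ 84.85°.

≈ (66°S, 85°E)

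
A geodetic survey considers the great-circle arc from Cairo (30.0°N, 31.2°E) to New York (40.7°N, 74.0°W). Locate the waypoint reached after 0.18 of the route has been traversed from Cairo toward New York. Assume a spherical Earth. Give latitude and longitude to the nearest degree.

Write both endpoints as unit vectors p₁, p₂ with components (cos φ cos λ, cos φ sin λ, sin φ).
The central angle between the endpoints is δ = arccos(p₁·p₂) ≈ 1.416 rad (81.1°).
Interpolate at f = 0.18 with slerp weights a = sin((1−f)δ)/sin δ ≈ 0.928, b = sin(fδ)/sin δ ≈ 0.255.
p = a·p₁ + b·p₂ ≈ (0.741, 0.231, 0.631); φ = arcsin(p_z) ≈ 39.10°, λ = atan2(p_y, p_x) ≈ 17.28°.

≈ 39°N, 17°E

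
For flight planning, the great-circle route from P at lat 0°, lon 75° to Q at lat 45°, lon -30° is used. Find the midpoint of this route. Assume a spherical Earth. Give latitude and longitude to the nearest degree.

≈ lat 34°, lon 35°

Write both endpoints as unit vectors p₁, p₂ with components (cos φ cos λ, cos φ sin λ, sin φ).
The central angle between the endpoints is δ = arccos(p₁·p₂) ≈ 1.755 rad (100.5°).
Interpolate at f = 1/2 with slerp weights a = sin((1−f)δ)/sin δ ≈ 0.782, b = sin(fδ)/sin δ ≈ 0.782.
p = a·p₁ + b·p₂ ≈ (0.682, 0.479, 0.553); φ = arcsin(p_z) ≈ 33.59°, λ = atan2(p_y, p_x) ≈ 35.10°.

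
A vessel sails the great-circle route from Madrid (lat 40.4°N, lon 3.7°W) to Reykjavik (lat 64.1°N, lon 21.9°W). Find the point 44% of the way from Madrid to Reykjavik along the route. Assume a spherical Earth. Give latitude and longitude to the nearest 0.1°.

From cos δ = sin φ₁ sin φ₂ + cos φ₁ cos φ₂ cos Δλ, the central angle is δ ≈ 0.453 rad (26.0°).
Interpolate at f = 0.44 with slerp weights a = sin((1−f)δ)/sin δ ≈ 0.573, b = sin(fδ)/sin δ ≈ 0.452.
p = a·p₁ + b·p₂ ≈ (0.619, -0.102, 0.779); φ = arcsin(p_z) ≈ 51.14°, λ = atan2(p_y, p_x) ≈ -9.35°.

≈ lat 51.1°N, lon 9.3°W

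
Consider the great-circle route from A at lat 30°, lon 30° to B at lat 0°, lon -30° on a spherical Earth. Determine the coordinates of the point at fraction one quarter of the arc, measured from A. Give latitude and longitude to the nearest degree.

≈ lat 24°, lon 13°

Convert each endpoint to a unit vector on the sphere (x = cos φ cos λ, y = cos φ sin λ, z = sin φ).
The central angle between the endpoints is δ = arccos(p₁·p₂) ≈ 1.123 rad (64.3°).
Interpolate at f = 1/4 with slerp weights a = sin((1−f)δ)/sin δ ≈ 0.828, b = sin(fδ)/sin δ ≈ 0.307.
p = a·p₁ + b·p₂ ≈ (0.887, 0.205, 0.414); φ = arcsin(p_z) ≈ 24.45°, λ = atan2(p_y, p_x) ≈ 13.00°.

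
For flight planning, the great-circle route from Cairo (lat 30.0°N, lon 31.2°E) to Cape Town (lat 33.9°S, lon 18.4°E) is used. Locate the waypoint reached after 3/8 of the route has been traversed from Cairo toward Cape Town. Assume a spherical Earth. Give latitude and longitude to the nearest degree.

≈ lat 6°N, lon 26°E

Write both endpoints as unit vectors p₁, p₂ with components (cos φ cos λ, cos φ sin λ, sin φ).
The central angle between the endpoints is δ = arccos(p₁·p₂) ≈ 1.135 rad (65.0°).
Interpolate at f = 3/8 with slerp weights a = sin((1−f)δ)/sin δ ≈ 0.719, b = sin(fδ)/sin δ ≈ 0.455.
p = a·p₁ + b·p₂ ≈ (0.891, 0.442, 0.105); φ = arcsin(p_z) ≈ 6.04°, λ = atan2(p_y, p_x) ≈ 26.37°.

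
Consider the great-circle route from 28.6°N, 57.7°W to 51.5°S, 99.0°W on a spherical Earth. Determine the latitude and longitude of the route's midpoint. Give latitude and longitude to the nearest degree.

Write both endpoints as unit vectors p₁, p₂ with components (cos φ cos λ, cos φ sin λ, sin φ).
The central angle between the endpoints is δ = arccos(p₁·p₂) ≈ 1.535 rad (87.9°).
Interpolate at f = 1/2 with slerp weights a = sin((1−f)δ)/sin δ ≈ 0.695, b = sin(fδ)/sin δ ≈ 0.695.
p = a·p₁ + b·p₂ ≈ (0.258, -0.943, -0.211); φ = arcsin(p_z) ≈ -12.19°, λ = atan2(p_y, p_x) ≈ -74.68°.

≈ 12°S, 75°W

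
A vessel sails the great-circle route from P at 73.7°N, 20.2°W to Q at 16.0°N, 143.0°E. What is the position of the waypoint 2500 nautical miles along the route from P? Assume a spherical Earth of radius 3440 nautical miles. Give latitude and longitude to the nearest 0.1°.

The haversine formula gives a central angle δ ≈ 1.565 rad (89.6°) between the endpoints. The total great-circle distance is δ·R ≈ 1.565 × 3440 ≈ 5382 nmi, so the target fraction is f = 2500/5382 ≈ 0.465.
Interpolate at f ≈ 0.465 with slerp weights a = sin((1−f)δ)/sin δ ≈ 0.743, b = sin(fδ)/sin δ ≈ 0.664.
p = a·p₁ + b·p₂ ≈ (-0.314, 0.312, 0.896); φ = arcsin(p_z) ≈ 63.69°, λ = atan2(p_y, p_x) ≈ 135.18°.

≈ 63.7°N, 135.2°E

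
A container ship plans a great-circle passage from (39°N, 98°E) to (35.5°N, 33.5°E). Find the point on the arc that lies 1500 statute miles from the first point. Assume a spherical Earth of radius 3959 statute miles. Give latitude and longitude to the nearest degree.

The haversine formula gives a central angle δ ≈ 0.879 rad (50.4°) between the endpoints. The total great-circle distance is δ·R ≈ 0.879 × 3959 ≈ 3480 mi, so the target fraction is f = 1500/3480 ≈ 0.431.
Interpolate at f ≈ 0.431 with slerp weights a = sin((1−f)δ)/sin δ ≈ 0.623, b = sin(fδ)/sin δ ≈ 0.480.
p = a·p₁ + b·p₂ ≈ (0.259, 0.695, 0.671); φ = arcsin(p_z) ≈ 42.13°, λ = atan2(p_y, p_x) ≈ 69.59°.

≈ (42°N, 70°E)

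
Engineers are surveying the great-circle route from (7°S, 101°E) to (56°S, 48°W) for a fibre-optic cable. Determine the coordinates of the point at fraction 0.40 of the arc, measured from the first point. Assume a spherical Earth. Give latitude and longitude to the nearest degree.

≈ (49°S, 82°E)

Convert each endpoint to a unit vector on the sphere (x = cos φ cos λ, y = cos φ sin λ, z = sin φ).
The central angle between the endpoints is δ = arccos(p₁·p₂) ≈ 1.955 rad (112.0°).
Interpolate at f = 0.40 with slerp weights a = sin((1−f)δ)/sin δ ≈ 0.994, b = sin(fδ)/sin δ ≈ 0.760.
p = a·p₁ + b·p₂ ≈ (0.096, 0.653, -0.751); φ = arcsin(p_z) ≈ -48.70°, λ = atan2(p_y, p_x) ≈ 81.63°.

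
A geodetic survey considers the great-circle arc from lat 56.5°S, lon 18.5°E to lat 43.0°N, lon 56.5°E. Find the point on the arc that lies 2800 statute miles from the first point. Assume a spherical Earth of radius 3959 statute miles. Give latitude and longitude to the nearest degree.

Convert each endpoint to a unit vector on the sphere (x = cos φ cos λ, y = cos φ sin λ, z = sin φ).
The central angle between the endpoints is δ = arccos(p₁·p₂) ≈ 1.824 rad (104.5°). The total great-circle distance is δ·R ≈ 1.824 × 3959 ≈ 7222 mi, so the target fraction is f = 2800/7222 ≈ 0.388.
Interpolate at f ≈ 0.388 with slerp weights a = sin((1−f)δ)/sin δ ≈ 0.928, b = sin(fδ)/sin δ ≈ 0.671.
p = a·p₁ + b·p₂ ≈ (0.757, 0.572, -0.316); φ = arcsin(p_z) ≈ -18.45°, λ = atan2(p_y, p_x) ≈ 37.08°.

≈ lat 18°S, lon 37°E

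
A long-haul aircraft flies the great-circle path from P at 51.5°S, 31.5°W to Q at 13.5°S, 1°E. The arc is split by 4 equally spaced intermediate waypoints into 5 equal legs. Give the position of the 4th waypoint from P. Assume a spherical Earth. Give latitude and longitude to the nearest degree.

≈ 22°S, 4°W

Write both endpoints as unit vectors p₁, p₂ with components (cos φ cos λ, cos φ sin λ, sin φ).
The central angle between the endpoints is δ = arccos(p₁·p₂) ≈ 0.805 rad (46.1°).
Interpolate at f = 4/5 with slerp weights a = sin((1−f)δ)/sin δ ≈ 0.222, b = sin(fδ)/sin δ ≈ 0.833.
p = a·p₁ + b·p₂ ≈ (0.928, -0.058, -0.368); φ = arcsin(p_z) ≈ -21.62°, λ = atan2(p_y, p_x) ≈ -3.59°.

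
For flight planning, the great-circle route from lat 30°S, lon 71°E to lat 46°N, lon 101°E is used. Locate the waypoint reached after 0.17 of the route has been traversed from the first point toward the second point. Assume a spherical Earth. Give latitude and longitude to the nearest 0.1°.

≈ lat 17.1°S, lon 76.0°E

From cos δ = sin φ₁ sin φ₂ + cos φ₁ cos φ₂ cos Δλ, the central angle is δ ≈ 1.409 rad (80.7°).
Interpolate at f = 0.17 with slerp weights a = sin((1−f)δ)/sin δ ≈ 0.933, b = sin(fδ)/sin δ ≈ 0.240.
p = a·p₁ + b·p₂ ≈ (0.231, 0.928, -0.293); φ = arcsin(p_z) ≈ -17.06°, λ = atan2(p_y, p_x) ≈ 76.01°.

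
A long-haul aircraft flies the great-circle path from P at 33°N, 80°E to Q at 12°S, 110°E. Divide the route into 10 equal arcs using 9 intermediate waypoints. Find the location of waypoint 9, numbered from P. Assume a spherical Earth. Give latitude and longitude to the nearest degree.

From cos δ = sin φ₁ sin φ₂ + cos φ₁ cos φ₂ cos Δλ, the central angle is δ ≈ 0.931 rad (53.3°).
Interpolate at f = 9/10 with slerp weights a = sin((1−f)δ)/sin δ ≈ 0.116, b = sin(fδ)/sin δ ≈ 0.926.
p = a·p₁ + b·p₂ ≈ (-0.293, 0.947, -0.130); φ = arcsin(p_z) ≈ -7.44°, λ = atan2(p_y, p_x) ≈ 107.19°.

≈ 7°S, 107°E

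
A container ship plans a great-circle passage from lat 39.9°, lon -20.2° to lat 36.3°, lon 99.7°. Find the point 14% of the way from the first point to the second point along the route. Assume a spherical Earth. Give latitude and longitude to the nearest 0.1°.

Write both endpoints as unit vectors p₁, p₂ with components (cos φ cos λ, cos φ sin λ, sin φ).
The central angle between the endpoints is δ = arccos(p₁·p₂) ≈ 1.499 rad (85.9°).
Interpolate at f = 0.14 with slerp weights a = sin((1−f)δ)/sin δ ≈ 0.963, b = sin(fδ)/sin δ ≈ 0.209.
p = a·p₁ + b·p₂ ≈ (0.665, -0.089, 0.741); φ = arcsin(p_z) ≈ 47.86°, λ = atan2(p_y, p_x) ≈ -7.64°.

≈ lat 47.9°, lon -7.6°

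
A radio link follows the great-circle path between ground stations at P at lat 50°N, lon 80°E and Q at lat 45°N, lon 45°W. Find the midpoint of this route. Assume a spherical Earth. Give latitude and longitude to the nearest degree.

Convert each endpoint to a unit vector on the sphere (x = cos φ cos λ, y = cos φ sin λ, z = sin φ).
The central angle between the endpoints is δ = arccos(p₁·p₂) ≈ 1.286 rad (73.7°).
Interpolate at f = 1/2 with slerp weights a = sin((1−f)δ)/sin δ ≈ 0.625, b = sin(fδ)/sin δ ≈ 0.625.
p = a·p₁ + b·p₂ ≈ (0.382, 0.083, 0.920); φ = arcsin(p_z) ≈ 66.98°, λ = atan2(p_y, p_x) ≈ 12.27°.

≈ lat 67°N, lon 12°E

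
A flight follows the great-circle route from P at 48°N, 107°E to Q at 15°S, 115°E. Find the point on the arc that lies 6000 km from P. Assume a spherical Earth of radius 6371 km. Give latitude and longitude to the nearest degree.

≈ 6°S, 114°E

From cos δ = sin φ₁ sin φ₂ + cos φ₁ cos φ₂ cos Δλ, the central angle is δ ≈ 1.107 rad (63.4°). The total great-circle distance is δ·R ≈ 1.107 × 6371 ≈ 7050 km, so the target fraction is f = 6000/7050 ≈ 0.851.
Interpolate at f ≈ 0.851 with slerp weights a = sin((1−f)δ)/sin δ ≈ 0.184, b = sin(fδ)/sin δ ≈ 0.904.
p = a·p₁ + b·p₂ ≈ (-0.405, 0.909, -0.098); φ = arcsin(p_z) ≈ -5.61°, λ = atan2(p_y, p_x) ≈ 114.02°.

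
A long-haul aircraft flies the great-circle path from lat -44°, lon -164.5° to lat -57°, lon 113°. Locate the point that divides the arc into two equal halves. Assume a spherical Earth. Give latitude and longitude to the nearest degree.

≈ lat -58°, lon 161°

Write both endpoints as unit vectors p₁, p₂ with components (cos φ cos λ, cos φ sin λ, sin φ).
The central angle between the endpoints is δ = arccos(p₁·p₂) ≈ 0.884 rad (50.7°).
Interpolate at f = 1/2 with slerp weights a = sin((1−f)δ)/sin δ ≈ 0.553, b = sin(fδ)/sin δ ≈ 0.553.
p = a·p₁ + b·p₂ ≈ (-0.501, 0.171, -0.848); φ = arcsin(p_z) ≈ -58.02°, λ = atan2(p_y, p_x) ≈ 161.16°.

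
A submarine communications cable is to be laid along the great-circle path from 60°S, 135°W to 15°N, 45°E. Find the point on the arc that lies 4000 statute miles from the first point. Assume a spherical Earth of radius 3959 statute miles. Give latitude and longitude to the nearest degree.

≈ 62°S, 45°E

The haversine formula gives a central angle δ ≈ 2.356 rad (135.0°) between the endpoints. The total great-circle distance is δ·R ≈ 2.356 × 3959 ≈ 9328 mi, so the target fraction is f = 4000/9328 ≈ 0.429.
Interpolate at f ≈ 0.429 with slerp weights a = sin((1−f)δ)/sin δ ≈ 1.379, b = sin(fδ)/sin δ ≈ 1.198.
p = a·p₁ + b·p₂ ≈ (0.331, 0.331, -0.884); φ = arcsin(p_z) ≈ -62.11°, λ = atan2(p_y, p_x) ≈ 45.00°.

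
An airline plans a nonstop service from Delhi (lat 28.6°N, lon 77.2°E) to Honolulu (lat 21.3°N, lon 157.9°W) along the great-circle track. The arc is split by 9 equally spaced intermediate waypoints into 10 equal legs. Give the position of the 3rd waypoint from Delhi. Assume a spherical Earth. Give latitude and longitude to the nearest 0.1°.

≈ lat 43.3°N, lon 113.0°E

Convert each endpoint to a unit vector on the sphere (x = cos φ cos λ, y = cos φ sin λ, z = sin φ).
The central angle between the endpoints is δ = arccos(p₁·p₂) ≈ 1.869 rad (107.1°).
Interpolate at f = 3/10 with slerp weights a = sin((1−f)δ)/sin δ ≈ 1.011, b = sin(fδ)/sin δ ≈ 0.556.
p = a·p₁ + b·p₂ ≈ (-0.284, 0.670, 0.686); φ = arcsin(p_z) ≈ 43.30°, λ = atan2(p_y, p_x) ≈ 112.95°.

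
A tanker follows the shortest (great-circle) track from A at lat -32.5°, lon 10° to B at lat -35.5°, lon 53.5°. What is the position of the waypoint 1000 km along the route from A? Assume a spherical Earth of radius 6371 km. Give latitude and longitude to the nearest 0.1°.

Convert each endpoint to a unit vector on the sphere (x = cos φ cos λ, y = cos φ sin λ, z = sin φ).
The central angle between the endpoints is δ = arccos(p₁·p₂) ≈ 0.627 rad (35.9°). The total great-circle distance is δ·R ≈ 0.627 × 6371 ≈ 3992 km, so the target fraction is f = 1000/3992 ≈ 0.251.
Interpolate at f ≈ 0.251 with slerp weights a = sin((1−f)δ)/sin δ ≈ 0.772, b = sin(fδ)/sin δ ≈ 0.267.
p = a·p₁ + b·p₂ ≈ (0.770, 0.287, -0.569); φ = arcsin(p_z) ≈ -34.71°, λ = atan2(p_y, p_x) ≈ 20.47°.

≈ lat -34.7°, lon 20.5°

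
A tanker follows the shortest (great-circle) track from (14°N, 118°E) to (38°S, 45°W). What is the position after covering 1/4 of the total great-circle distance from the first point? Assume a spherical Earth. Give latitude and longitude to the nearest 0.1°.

≈ (19.3°S, 99.6°E)

Write both endpoints as unit vectors p₁, p₂ with components (cos φ cos λ, cos φ sin λ, sin φ).
The central angle between the endpoints is δ = arccos(p₁·p₂) ≈ 2.647 rad (151.7°).
Interpolate at f = 1/4 with slerp weights a = sin((1−f)δ)/sin δ ≈ 1.928, b = sin(fδ)/sin δ ≈ 1.294.
p = a·p₁ + b·p₂ ≈ (-0.157, 0.931, -0.330); φ = arcsin(p_z) ≈ -19.30°, λ = atan2(p_y, p_x) ≈ 99.58°.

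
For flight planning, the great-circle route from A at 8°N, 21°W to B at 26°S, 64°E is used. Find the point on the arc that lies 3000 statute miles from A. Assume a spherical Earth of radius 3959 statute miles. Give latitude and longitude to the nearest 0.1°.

Write both endpoints as unit vectors p₁, p₂ with components (cos φ cos λ, cos φ sin λ, sin φ).
The central angle between the endpoints is δ = arccos(p₁·p₂) ≈ 1.554 rad (89.1°). The total great-circle distance is δ·R ≈ 1.554 × 3959 ≈ 6153 mi, so the target fraction is f = 3000/6153 ≈ 0.488.
Interpolate at f ≈ 0.488 with slerp weights a = sin((1−f)δ)/sin δ ≈ 0.715, b = sin(fδ)/sin δ ≈ 0.687.
p = a·p₁ + b·p₂ ≈ (0.932, 0.302, -0.202); φ = arcsin(p_z) ≈ -11.64°, λ = atan2(p_y, p_x) ≈ 17.93°.

≈ 11.6°S, 17.9°E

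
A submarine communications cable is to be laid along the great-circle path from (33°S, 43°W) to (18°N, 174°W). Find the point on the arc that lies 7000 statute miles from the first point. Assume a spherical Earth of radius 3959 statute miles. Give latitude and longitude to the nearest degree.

From cos δ = sin φ₁ sin φ₂ + cos φ₁ cos φ₂ cos Δλ, the central angle is δ ≈ 2.334 rad (133.8°). The total great-circle distance is δ·R ≈ 2.334 × 3959 ≈ 9242 mi, so the target fraction is f = 7000/9242 ≈ 0.757.
Interpolate at f ≈ 0.757 with slerp weights a = sin((1−f)δ)/sin δ ≈ 0.743, b = sin(fδ)/sin δ ≈ 1.358.
p = a·p₁ + b·p₂ ≈ (-0.828, -0.560, 0.015); φ = arcsin(p_z) ≈ 0.86°, λ = atan2(p_y, p_x) ≈ -145.95°.

≈ (1°N, 146°W)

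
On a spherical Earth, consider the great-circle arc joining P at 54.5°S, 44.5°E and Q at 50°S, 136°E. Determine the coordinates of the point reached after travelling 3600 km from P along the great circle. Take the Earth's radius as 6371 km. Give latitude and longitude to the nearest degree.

≈ 60°S, 106°E

From cos δ = sin φ₁ sin φ₂ + cos φ₁ cos φ₂ cos Δλ, the central angle is δ ≈ 0.910 rad (52.1°). The total great-circle distance is δ·R ≈ 0.910 × 6371 ≈ 5797 km, so the target fraction is f = 3600/5797 ≈ 0.621.
Interpolate at f ≈ 0.621 with slerp weights a = sin((1−f)δ)/sin δ ≈ 0.428, b = sin(fδ)/sin δ ≈ 0.678.
p = a·p₁ + b·p₂ ≈ (-0.136, 0.477, -0.868); φ = arcsin(p_z) ≈ -60.25°, λ = atan2(p_y, p_x) ≈ 105.94°.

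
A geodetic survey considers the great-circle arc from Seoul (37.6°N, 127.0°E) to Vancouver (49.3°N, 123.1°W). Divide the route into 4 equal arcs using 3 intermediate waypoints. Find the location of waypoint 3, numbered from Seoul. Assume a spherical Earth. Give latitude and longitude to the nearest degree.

≈ 58°N, 151°W

The haversine formula gives a central angle δ ≈ 1.280 rad (73.3°) between the endpoints.
Interpolate at f = 3/4 with slerp weights a = sin((1−f)δ)/sin δ ≈ 0.328, b = sin(fδ)/sin δ ≈ 0.855.
p = a·p₁ + b·p₂ ≈ (-0.461, -0.259, 0.849); φ = arcsin(p_z) ≈ 58.06°, λ = atan2(p_y, p_x) ≈ -150.64°.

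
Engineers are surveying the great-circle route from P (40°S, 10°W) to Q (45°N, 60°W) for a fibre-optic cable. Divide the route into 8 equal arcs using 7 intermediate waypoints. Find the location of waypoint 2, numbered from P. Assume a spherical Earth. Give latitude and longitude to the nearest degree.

Convert each endpoint to a unit vector on the sphere (x = cos φ cos λ, y = cos φ sin λ, z = sin φ).
The central angle between the endpoints is δ = arccos(p₁·p₂) ≈ 1.677 rad (96.1°).
Interpolate at f = 2/8 with slerp weights a = sin((1−f)δ)/sin δ ≈ 0.957, b = sin(fδ)/sin δ ≈ 0.409.
p = a·p₁ + b·p₂ ≈ (0.867, -0.378, -0.326); φ = arcsin(p_z) ≈ -19.00°, λ = atan2(p_y, p_x) ≈ -23.57°.

≈ (19°S, 24°W)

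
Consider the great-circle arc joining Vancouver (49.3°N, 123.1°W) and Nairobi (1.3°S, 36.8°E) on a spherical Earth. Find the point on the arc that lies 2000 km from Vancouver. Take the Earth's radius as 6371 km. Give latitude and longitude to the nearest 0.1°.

≈ 64.4°N, 104.7°W

The haversine formula gives a central angle δ ≈ 2.252 rad (129.0°) between the endpoints. The total great-circle distance is δ·R ≈ 2.252 × 6371 ≈ 14345 km, so the target fraction is f = 2000/14345 ≈ 0.139.
Interpolate at f ≈ 0.139 with slerp weights a = sin((1−f)δ)/sin δ ≈ 1.201, b = sin(fδ)/sin δ ≈ 0.397.
p = a·p₁ + b·p₂ ≈ (-0.110, -0.418, 0.902); φ = arcsin(p_z) ≈ 64.38°, λ = atan2(p_y, p_x) ≈ -104.69°.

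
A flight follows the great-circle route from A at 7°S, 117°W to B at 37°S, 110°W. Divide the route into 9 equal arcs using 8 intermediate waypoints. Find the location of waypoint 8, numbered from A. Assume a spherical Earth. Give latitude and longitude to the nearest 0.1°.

Write both endpoints as unit vectors p₁, p₂ with components (cos φ cos λ, cos φ sin λ, sin φ).
The central angle between the endpoints is δ = arccos(p₁·p₂) ≈ 0.535 rad (30.7°).
Interpolate at f = 8/9 with slerp weights a = sin((1−f)δ)/sin δ ≈ 0.117, b = sin(fδ)/sin δ ≈ 0.898.
p = a·p₁ + b·p₂ ≈ (-0.298, -0.777, -0.555); φ = arcsin(p_z) ≈ -33.69°, λ = atan2(p_y, p_x) ≈ -110.97°.

≈ 33.7°S, 111.0°W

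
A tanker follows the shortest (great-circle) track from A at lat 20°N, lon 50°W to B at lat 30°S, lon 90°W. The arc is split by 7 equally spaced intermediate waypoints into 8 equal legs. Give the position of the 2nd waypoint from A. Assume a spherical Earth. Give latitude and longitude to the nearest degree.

≈ lat 7°N, lon 60°W

Convert each endpoint to a unit vector on the sphere (x = cos φ cos λ, y = cos φ sin λ, z = sin φ).
The central angle between the endpoints is δ = arccos(p₁·p₂) ≈ 1.101 rad (63.1°).
Interpolate at f = 2/8 with slerp weights a = sin((1−f)δ)/sin δ ≈ 0.824, b = sin(fδ)/sin δ ≈ 0.305.
p = a·p₁ + b·p₂ ≈ (0.498, -0.857, 0.130); φ = arcsin(p_z) ≈ 7.44°, λ = atan2(p_y, p_x) ≈ -59.85°.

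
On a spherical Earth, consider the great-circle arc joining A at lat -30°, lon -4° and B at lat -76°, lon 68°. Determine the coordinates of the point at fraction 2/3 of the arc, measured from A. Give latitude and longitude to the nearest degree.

≈ lat -65°, lon 19°

Convert each endpoint to a unit vector on the sphere (x = cos φ cos λ, y = cos φ sin λ, z = sin φ).
The central angle between the endpoints is δ = arccos(p₁·p₂) ≈ 0.989 rad (56.6°).
Interpolate at f = 2/3 with slerp weights a = sin((1−f)δ)/sin δ ≈ 0.387, b = sin(fδ)/sin δ ≈ 0.733.
p = a·p₁ + b·p₂ ≈ (0.401, 0.141, -0.905); φ = arcsin(p_z) ≈ -64.84°, λ = atan2(p_y, p_x) ≈ 19.37°.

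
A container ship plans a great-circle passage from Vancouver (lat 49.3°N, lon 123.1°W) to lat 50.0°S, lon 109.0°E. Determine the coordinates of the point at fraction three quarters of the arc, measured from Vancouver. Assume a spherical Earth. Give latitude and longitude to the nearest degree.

≈ lat 29°S, lon 149°E

Write both endpoints as unit vectors p₁, p₂ with components (cos φ cos λ, cos φ sin λ, sin φ).
The central angle between the endpoints is δ = arccos(p₁·p₂) ≈ 2.565 rad (147.0°).
Interpolate at f = 3/4 with slerp weights a = sin((1−f)δ)/sin δ ≈ 1.097, b = sin(fδ)/sin δ ≈ 1.721.
p = a·p₁ + b·p₂ ≈ (-0.751, 0.447, -0.487); φ = arcsin(p_z) ≈ -29.12°, λ = atan2(p_y, p_x) ≈ 149.25°.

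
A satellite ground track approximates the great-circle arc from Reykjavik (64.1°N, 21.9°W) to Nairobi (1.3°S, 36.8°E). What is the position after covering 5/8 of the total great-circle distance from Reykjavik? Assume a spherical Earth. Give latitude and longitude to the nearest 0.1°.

≈ (25.6°N, 24.9°E)

Convert each endpoint to a unit vector on the sphere (x = cos φ cos λ, y = cos φ sin λ, z = sin φ).
The central angle between the endpoints is δ = arccos(p₁·p₂) ≈ 1.363 rad (78.1°).
Interpolate at f = 5/8 with slerp weights a = sin((1−f)δ)/sin δ ≈ 0.500, b = sin(fδ)/sin δ ≈ 0.769.
p = a·p₁ + b·p₂ ≈ (0.818, 0.379, 0.432); φ = arcsin(p_z) ≈ 25.61°, λ = atan2(p_y, p_x) ≈ 24.86°.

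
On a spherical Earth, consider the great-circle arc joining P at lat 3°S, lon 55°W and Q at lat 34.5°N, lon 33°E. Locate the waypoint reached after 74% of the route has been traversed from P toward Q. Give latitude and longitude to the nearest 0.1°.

≈ lat 29.9°N, lon 5.8°E

Write both endpoints as unit vectors p₁, p₂ with components (cos φ cos λ, cos φ sin λ, sin φ).
The central angle between the endpoints is δ = arccos(p₁·p₂) ≈ 1.572 rad (90.1°).
Interpolate at f = 0.74 with slerp weights a = sin((1−f)δ)/sin δ ≈ 0.397, b = sin(fδ)/sin δ ≈ 0.918.
p = a·p₁ + b·p₂ ≈ (0.862, 0.087, 0.499); φ = arcsin(p_z) ≈ 29.95°, λ = atan2(p_y, p_x) ≈ 5.76°.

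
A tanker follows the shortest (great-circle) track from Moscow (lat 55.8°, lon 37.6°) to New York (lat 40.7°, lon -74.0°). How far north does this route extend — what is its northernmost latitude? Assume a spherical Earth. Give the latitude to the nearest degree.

The great circle lies in the plane with unit normal n̂ = (p₁ × p₂)/|p₁ × p₂|.
Here n̂_z ≈ -0.429; the vertex latitude is φ_max = arccos|n̂_z| ≈ 64.6°.
Check via Clairaut: cos φ_max = |cos φ₁| · sin C = cos(55.8°)·sin(49.7°) ≈ 0.429, again giving ≈ 64.6°.

≈ 65°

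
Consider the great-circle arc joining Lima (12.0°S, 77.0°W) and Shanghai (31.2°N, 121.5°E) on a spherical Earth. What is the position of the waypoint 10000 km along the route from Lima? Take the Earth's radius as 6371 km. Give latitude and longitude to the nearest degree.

≈ 50°N, 152°W

Convert each endpoint to a unit vector on the sphere (x = cos φ cos λ, y = cos φ sin λ, z = sin φ).
The central angle between the endpoints is δ = arccos(p₁·p₂) ≈ 2.693 rad (154.3°). The total great-circle distance is δ·R ≈ 2.693 × 6371 ≈ 17158 km, so the target fraction is f = 10000/17158 ≈ 0.583.
Interpolate at f ≈ 0.583 with slerp weights a = sin((1−f)δ)/sin δ ≈ 2.080, b = sin(fδ)/sin δ ≈ 2.307.
p = a·p₁ + b·p₂ ≈ (-0.573, -0.300, 0.762); φ = arcsin(p_z) ≈ 49.68°, λ = atan2(p_y, p_x) ≈ -152.38°.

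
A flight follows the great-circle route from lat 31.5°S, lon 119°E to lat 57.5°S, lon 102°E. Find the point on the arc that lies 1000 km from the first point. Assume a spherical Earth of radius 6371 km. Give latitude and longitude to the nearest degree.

Convert each endpoint to a unit vector on the sphere (x = cos φ cos λ, y = cos φ sin λ, z = sin φ).
The central angle between the endpoints is δ = arccos(p₁·p₂) ≈ 0.498 rad (28.5°). The total great-circle distance is δ·R ≈ 0.498 × 6371 ≈ 3170 km, so the target fraction is f = 1000/3170 ≈ 0.315.
Interpolate at f ≈ 0.315 with slerp weights a = sin((1−f)δ)/sin δ ≈ 0.700, b = sin(fδ)/sin δ ≈ 0.328.
p = a·p₁ + b·p₂ ≈ (-0.326, 0.694, -0.642); φ = arcsin(p_z) ≈ -39.94°, λ = atan2(p_y, p_x) ≈ 115.15°.

≈ lat 40°S, lon 115°E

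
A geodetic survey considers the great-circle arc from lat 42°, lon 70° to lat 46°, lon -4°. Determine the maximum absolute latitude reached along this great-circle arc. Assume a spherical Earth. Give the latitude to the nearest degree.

The great circle lies in the plane with unit normal n̂ = (p₁ × p₂)/|p₁ × p₂|.
Here n̂_z ≈ -0.635; the vertex latitude is φ_max = arccos|n̂_z| ≈ 50.6°.
Check via Clairaut: cos φ_max = |cos φ₁| · sin C = cos(42.0°)·sin(58.7°) ≈ 0.635, again giving ≈ 50.6°.

≈ 51°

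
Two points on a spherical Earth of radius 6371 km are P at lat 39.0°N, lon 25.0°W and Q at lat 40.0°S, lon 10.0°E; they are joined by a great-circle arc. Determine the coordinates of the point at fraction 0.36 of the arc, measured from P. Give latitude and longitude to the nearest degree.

Convert each endpoint to a unit vector on the sphere (x = cos φ cos λ, y = cos φ sin λ, z = sin φ).
The central angle between the endpoints is δ = arccos(p₁·p₂) ≈ 1.488 rad (85.2°).
Interpolate at f = 0.36 with slerp weights a = sin((1−f)δ)/sin δ ≈ 0.817, b = sin(fδ)/sin δ ≈ 0.512.
p = a·p₁ + b·p₂ ≈ (0.962, -0.200, 0.185); φ = arcsin(p_z) ≈ 10.68°, λ = atan2(p_y, p_x) ≈ -11.76°.

≈ lat 11°N, lon 12°W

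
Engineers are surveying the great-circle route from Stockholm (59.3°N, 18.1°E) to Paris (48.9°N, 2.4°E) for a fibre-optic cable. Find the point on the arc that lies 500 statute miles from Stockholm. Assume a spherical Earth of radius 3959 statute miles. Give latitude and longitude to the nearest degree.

Write both endpoints as unit vectors p₁, p₂ with components (cos φ cos λ, cos φ sin λ, sin φ).
The central angle between the endpoints is δ = arccos(p₁·p₂) ≈ 0.241 rad (13.8°). The total great-circle distance is δ·R ≈ 0.241 × 3959 ≈ 955 mi, so the target fraction is f = 500/955 ≈ 0.524.
Interpolate at f ≈ 0.524 with slerp weights a = sin((1−f)δ)/sin δ ≈ 0.480, b = sin(fδ)/sin δ ≈ 0.527.
p = a·p₁ + b·p₂ ≈ (0.579, 0.091, 0.810); φ = arcsin(p_z) ≈ 54.10°, λ = atan2(p_y, p_x) ≈ 8.89°.

≈ (54°N, 9°E)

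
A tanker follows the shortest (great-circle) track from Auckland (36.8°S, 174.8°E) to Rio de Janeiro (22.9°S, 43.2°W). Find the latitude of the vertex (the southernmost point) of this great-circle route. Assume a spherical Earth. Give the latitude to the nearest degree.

The great circle lies in the plane with unit normal n̂ = (p₁ × p₂)/|p₁ × p₂|.
Here n̂_z ≈ +0.484; the vertex latitude is φ_max = arccos|n̂_z| ≈ 61.0°.
Check via Clairaut: cos φ_max = |cos φ₁| · sin C = cos(36.8°)·sin(142.8°) ≈ 0.484, again giving ≈ 61.0°.

≈ 61°S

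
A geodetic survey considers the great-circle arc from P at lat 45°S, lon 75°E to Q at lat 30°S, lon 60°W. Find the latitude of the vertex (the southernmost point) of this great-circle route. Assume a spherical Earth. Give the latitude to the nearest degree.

The great circle lies in the plane with unit normal n̂ = (p₁ × p₂)/|p₁ × p₂|.
Here n̂_z ≈ -0.434; the vertex latitude is φ_max = arccos|n̂_z| ≈ 64.3°.
Check via Clairaut: cos φ_max = |cos φ₁| · sin C = cos(45.0°)·sin(142.1°) ≈ 0.434, again giving ≈ 64.3°.

≈ 64°S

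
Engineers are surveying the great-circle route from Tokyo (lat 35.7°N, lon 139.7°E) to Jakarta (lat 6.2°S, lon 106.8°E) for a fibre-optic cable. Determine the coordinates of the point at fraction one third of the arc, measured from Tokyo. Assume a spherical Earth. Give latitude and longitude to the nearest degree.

≈ lat 22°N, lon 127°E

Write both endpoints as unit vectors p₁, p₂ with components (cos φ cos λ, cos φ sin λ, sin φ).
The central angle between the endpoints is δ = arccos(p₁·p₂) ≈ 0.909 rad (52.1°).
Interpolate at f = 1/3 with slerp weights a = sin((1−f)δ)/sin δ ≈ 0.722, b = sin(fδ)/sin δ ≈ 0.378.
p = a·p₁ + b·p₂ ≈ (-0.556, 0.739, 0.380); φ = arcsin(p_z) ≈ 22.36°, λ = atan2(p_y, p_x) ≈ 126.94°.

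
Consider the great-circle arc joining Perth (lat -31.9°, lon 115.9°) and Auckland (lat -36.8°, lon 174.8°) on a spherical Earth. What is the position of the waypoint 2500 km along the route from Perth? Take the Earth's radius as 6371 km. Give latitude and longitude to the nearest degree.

≈ lat -38°, lon 142°

Write both endpoints as unit vectors p₁, p₂ with components (cos φ cos λ, cos φ sin λ, sin φ).
The central angle between the endpoints is δ = arccos(p₁·p₂) ≈ 0.840 rad (48.1°). The total great-circle distance is δ·R ≈ 0.840 × 6371 ≈ 5350 km, so the target fraction is f = 2500/5350 ≈ 0.467.
Interpolate at f ≈ 0.467 with slerp weights a = sin((1−f)δ)/sin δ ≈ 0.581, b = sin(fδ)/sin δ ≈ 0.514.
p = a·p₁ + b·p₂ ≈ (-0.625, 0.481, -0.615); φ = arcsin(p_z) ≈ -37.93°, λ = atan2(p_y, p_x) ≈ 142.42°.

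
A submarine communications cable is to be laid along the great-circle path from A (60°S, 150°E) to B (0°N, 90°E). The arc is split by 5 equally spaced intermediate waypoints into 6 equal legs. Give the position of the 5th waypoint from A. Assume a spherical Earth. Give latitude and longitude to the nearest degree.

Convert each endpoint to a unit vector on the sphere (x = cos φ cos λ, y = cos φ sin λ, z = sin φ).
The central angle between the endpoints is δ = arccos(p₁·p₂) ≈ 1.318 rad (75.5°).
Interpolate at f = 5/6 with slerp weights a = sin((1−f)δ)/sin δ ≈ 0.225, b = sin(fδ)/sin δ ≈ 0.920.
p = a·p₁ + b·p₂ ≈ (-0.097, 0.976, -0.195); φ = arcsin(p_z) ≈ -11.24°, λ = atan2(p_y, p_x) ≈ 95.70°.

≈ (11°S, 96°E)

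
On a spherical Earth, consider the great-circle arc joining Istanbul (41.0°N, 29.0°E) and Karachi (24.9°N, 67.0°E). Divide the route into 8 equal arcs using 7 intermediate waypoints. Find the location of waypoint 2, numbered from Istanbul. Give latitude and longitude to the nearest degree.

Convert each endpoint to a unit vector on the sphere (x = cos φ cos λ, y = cos φ sin λ, z = sin φ).
The central angle between the endpoints is δ = arccos(p₁·p₂) ≈ 0.617 rad (35.3°).
Interpolate at f = 2/8 with slerp weights a = sin((1−f)δ)/sin δ ≈ 0.772, b = sin(fδ)/sin δ ≈ 0.266.
p = a·p₁ + b·p₂ ≈ (0.603, 0.504, 0.618); φ = arcsin(p_z) ≈ 38.17°, λ = atan2(p_y, p_x) ≈ 39.87°.

≈ (38°N, 40°E)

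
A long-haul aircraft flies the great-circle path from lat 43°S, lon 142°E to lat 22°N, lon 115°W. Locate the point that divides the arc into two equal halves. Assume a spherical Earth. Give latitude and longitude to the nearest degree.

Write both endpoints as unit vectors p₁, p₂ with components (cos φ cos λ, cos φ sin λ, sin φ).
The central angle between the endpoints is δ = arccos(p₁·p₂) ≈ 1.991 rad (114.1°).
Interpolate at f = 1/2 with slerp weights a = sin((1−f)δ)/sin δ ≈ 0.919, b = sin(fδ)/sin δ ≈ 0.919.
p = a·p₁ + b·p₂ ≈ (-0.890, -0.358, -0.283); φ = arcsin(p_z) ≈ -16.41°, λ = atan2(p_y, p_x) ≈ -158.06°.

≈ lat 16°S, lon 158°W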